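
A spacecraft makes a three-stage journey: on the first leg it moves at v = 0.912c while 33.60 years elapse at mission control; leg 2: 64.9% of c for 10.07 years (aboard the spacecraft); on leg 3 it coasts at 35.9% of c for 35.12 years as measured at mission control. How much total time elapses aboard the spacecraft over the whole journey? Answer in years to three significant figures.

τ = 56.6 years

Leg 1: γ = 1/√(1 − 0.912²) = 1/√0.1683 = 2.438; τ_1 = 33.60/2.438 = 13.78 years.
Leg 2: 10.07 years is already measured aboard the spacecraft.
Leg 3: β = 0.359; γ = 1/√(1 − 0.359²) = 1/√0.8711 = 1.071; τ_3 = 35.12/1.071 = 32.78 years.
Total: 13.78 + 10.07 + 32.78 years.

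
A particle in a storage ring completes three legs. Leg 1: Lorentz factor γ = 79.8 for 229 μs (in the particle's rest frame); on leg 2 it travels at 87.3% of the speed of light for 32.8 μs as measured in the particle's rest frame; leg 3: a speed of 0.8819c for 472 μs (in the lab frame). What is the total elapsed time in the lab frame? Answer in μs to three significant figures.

Leg 1: γ = 79.8; Δt_1 = 79.80 × 229 = 1.827×10⁴ μs.
Leg 2: β = 0.873; γ = 1/√(1 − 0.873²) = 1/√0.2379 = 2.050; Δt_2 = 2.050 × 32.8 = 67.25 μs.
Leg 3: 472 μs is already measured in the lab frame.
Total: 1.827×10⁴ + 67.25 + 472.0 μs.

Δt = 1.88×10⁴ μs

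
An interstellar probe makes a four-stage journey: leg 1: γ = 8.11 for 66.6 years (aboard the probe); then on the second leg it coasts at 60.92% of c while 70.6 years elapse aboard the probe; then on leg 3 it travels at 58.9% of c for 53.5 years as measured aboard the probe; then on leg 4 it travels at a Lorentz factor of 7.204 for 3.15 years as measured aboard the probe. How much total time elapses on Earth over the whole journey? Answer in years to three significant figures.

Leg 1: γ = 8.11; Δt_1 = 8.110 × 66.6 = 540.1 years.
Leg 2: β = 0.6092; γ = 1/√(1 − 0.6092²) = 1/√0.6289 = 1.261; Δt_2 = 1.261 × 70.6 = 89.03 years.
Leg 3: β = 0.589; γ = 1/√(1 − 0.589²) = 1/√0.6531 = 1.237; Δt_3 = 1.237 × 53.5 = 66.20 years.
Leg 4: γ = 7.204; Δt_4 = 7.204 × 3.15 = 22.69 years.
Total: 540.1 + 89.03 + 66.20 + 22.69 years.

Δt = 718 years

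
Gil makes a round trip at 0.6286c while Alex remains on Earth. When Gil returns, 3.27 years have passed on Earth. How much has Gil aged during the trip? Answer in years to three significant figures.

γ = 1/√(1 − 0.6286²) = 1/√0.6049 = 1.286
Gil's clock measures proper time along the trip: τ = Δt/γ = 3.27/1.286 years.

τ = 2.54 years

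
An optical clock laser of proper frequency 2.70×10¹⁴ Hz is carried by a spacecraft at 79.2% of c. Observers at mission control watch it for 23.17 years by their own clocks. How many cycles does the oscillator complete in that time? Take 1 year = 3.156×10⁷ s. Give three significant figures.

β = 0.792; γ = 1/√(1 − 0.792²) = 1/√0.3727 = 1.638
During 23.17 years of lab time, the oscillator's proper time advances by τ = Δt/γ = 23.17/1.638 = 14.15 years = 4.464×10⁸ s.
N = f × τ = 2.70×10¹⁴ × 4.464×10⁸ = 1.205×10²³.

N = 1.21×10²³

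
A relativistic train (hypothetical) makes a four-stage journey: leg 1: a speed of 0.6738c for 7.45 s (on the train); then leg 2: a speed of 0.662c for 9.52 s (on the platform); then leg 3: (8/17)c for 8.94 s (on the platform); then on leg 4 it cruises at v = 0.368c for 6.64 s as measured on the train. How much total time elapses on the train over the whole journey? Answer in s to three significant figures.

τ = 29.1 s

Leg 1: 7.45 s is already measured on the train.
Leg 2: γ = 1/√(1 − 0.662²) = 1/√0.5618 = 1.334; τ_2 = 9.52/1.334 = 7.135 s.
Leg 3: γ = 1/√(1 − (8/17)²) = 17/15 ≈ 1.133; τ_3 = 8.94/1.133 = 7.888 s.
Leg 4: 6.64 s is already measured on the train.
Total: 7.450 + 7.135 + 7.888 + 6.640 s.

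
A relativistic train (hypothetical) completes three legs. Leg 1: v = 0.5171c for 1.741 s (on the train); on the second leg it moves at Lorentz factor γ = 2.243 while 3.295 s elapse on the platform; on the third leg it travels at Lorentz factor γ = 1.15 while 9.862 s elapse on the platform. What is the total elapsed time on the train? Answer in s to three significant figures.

Leg 1: 1.741 s is already measured on the train.
Leg 2: γ = 2.243; τ_2 = 3.295/2.243 = 1.469 s.
Leg 3: γ = 1.15; τ_3 = 9.862/1.150 = 8.576 s.
Total: 1.741 + 1.469 + 8.576 s.

τ = 11.8 s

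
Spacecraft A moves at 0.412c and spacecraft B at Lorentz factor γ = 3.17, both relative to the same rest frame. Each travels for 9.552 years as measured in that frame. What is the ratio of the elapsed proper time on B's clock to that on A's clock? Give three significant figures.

τ_B/τ_A = 0.346

A: γ = 1/√(1 − 0.412²) = 1/√0.8303 = 1.097. B: γ = 3.17.
τ_A/τ_B = γ_B/γ_A = 3.170/1.097 = 2.888, so τ_B/τ_A = 0.3462.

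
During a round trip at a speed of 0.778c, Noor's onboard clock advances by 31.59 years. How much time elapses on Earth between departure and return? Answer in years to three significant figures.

Δt = 50.3 years

γ = 1/√(1 − 0.778²) = 1/√0.3947 = 1.592
Earth-frame duration is the dilated interval: Δt = γτ = 1.592 × 31.59 years.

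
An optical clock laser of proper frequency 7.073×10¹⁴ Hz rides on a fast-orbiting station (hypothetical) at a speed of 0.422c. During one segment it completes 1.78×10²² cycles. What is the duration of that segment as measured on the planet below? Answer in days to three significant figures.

Δt = 321 days

γ = 1/√(1 − 0.422²) = 1/√0.8219 = 1.103
Proper time for N cycles: τ = N/f = 1.78×10²²/(7.073×10¹⁴) = 2.517×10⁷ s = 291.3 days.
Lab-frame duration Δt = γτ = 1.103 × 291.3 = 321.3 days.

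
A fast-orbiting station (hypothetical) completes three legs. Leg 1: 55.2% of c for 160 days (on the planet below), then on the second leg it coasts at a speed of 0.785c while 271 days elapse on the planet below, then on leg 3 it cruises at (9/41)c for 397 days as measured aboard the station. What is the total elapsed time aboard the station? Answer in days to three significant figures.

τ = 698 days

Leg 1: β = 0.552; γ = 1/√(1 − 0.552²) = 1/√0.6953 = 1.199; τ_1 = 160/1.199 = 133.4 days.
Leg 2: γ = 1/√(1 − 0.785²) = 1/√0.3838 = 1.614; τ_2 = 271/1.614 = 167.9 days.
Leg 3: 397 days is already measured aboard the station.
Total: 133.4 + 167.9 + 397.0 days.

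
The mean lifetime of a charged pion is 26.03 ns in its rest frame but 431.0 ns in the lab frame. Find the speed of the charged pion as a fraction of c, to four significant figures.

β = 0.9982

γ = Δt/τ₀ = 431.0/26.03 = 16.56
β = √(1 − 1/γ²) = √(1 − 0.003647) = √0.9964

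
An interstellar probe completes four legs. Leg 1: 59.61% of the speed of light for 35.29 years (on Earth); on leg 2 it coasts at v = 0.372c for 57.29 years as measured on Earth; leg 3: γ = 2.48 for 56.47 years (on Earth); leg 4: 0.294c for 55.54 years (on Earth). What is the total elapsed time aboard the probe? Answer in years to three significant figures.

Leg 1: β = 0.5961; γ = 1/√(1 − 0.5961²) = 1/√0.6447 = 1.245; τ_1 = 35.29/1.245 = 28.33 years.
Leg 2: γ = 1/√(1 − 0.372²) = 1/√0.8616 = 1.077; τ_2 = 57.29/1.077 = 53.18 years.
Leg 3: γ = 2.48; τ_3 = 56.47/2.480 = 22.77 years.
Leg 4: γ = 1/√(1 − 0.294²) = 1/√0.9136 = 1.046; τ_4 = 55.54/1.046 = 53.09 years.
Total: 28.33 + 53.18 + 22.77 + 53.09 years.

τ = 157 years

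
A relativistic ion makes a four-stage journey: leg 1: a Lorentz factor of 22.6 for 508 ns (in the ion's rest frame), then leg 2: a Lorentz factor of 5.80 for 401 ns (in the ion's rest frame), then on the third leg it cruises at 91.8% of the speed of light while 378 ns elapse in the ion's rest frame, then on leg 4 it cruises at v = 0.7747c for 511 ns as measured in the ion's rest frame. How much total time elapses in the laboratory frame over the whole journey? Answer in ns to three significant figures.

Δt = 1.56×10⁴ ns

Leg 1: γ = 22.6; Δt_1 = 22.60 × 508 = 1.148×10⁴ ns.
Leg 2: γ = 5.80; Δt_2 = 5.800 × 401 = 2326 ns.
Leg 3: β = 0.918; γ = 1/√(1 − 0.918²) = 1/√0.1573 = 2.522; Δt_3 = 2.522 × 378 = 953.1 ns.
Leg 4: γ = 1/√(1 − 0.7747²) = 1/√0.3998 = 1.581; Δt_4 = 1.581 × 511 = 808.1 ns.
Total: 1.148×10⁴ + 2326 + 953.1 + 808.1 ns.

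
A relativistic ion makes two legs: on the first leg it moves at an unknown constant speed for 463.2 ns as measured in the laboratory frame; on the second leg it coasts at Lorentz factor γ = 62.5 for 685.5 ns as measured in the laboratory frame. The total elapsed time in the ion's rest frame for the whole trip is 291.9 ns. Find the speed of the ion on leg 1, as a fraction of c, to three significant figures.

β = 0.795

Leg 1: speed unknown; τ_1 = 463.2/γ_1.
Leg 2: γ = 62.5; τ_2 = 685.5/62.50 = 10.97 ns.
Total proper time: τ_1 + 10.97 = 291.9, so τ_1 = 291.9 − 10.97 = 280.9 ns.
γ_1 = 463.2/280.9 = 1.649; β = √(1 − 1/γ²) = √0.6322.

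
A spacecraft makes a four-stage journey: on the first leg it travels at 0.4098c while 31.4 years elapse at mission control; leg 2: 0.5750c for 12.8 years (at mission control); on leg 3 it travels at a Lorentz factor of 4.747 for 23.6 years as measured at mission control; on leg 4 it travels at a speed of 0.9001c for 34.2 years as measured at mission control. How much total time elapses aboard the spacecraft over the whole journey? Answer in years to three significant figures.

τ = 59.0 years

Leg 1: γ = 1/√(1 − 0.4098²) = 1/√0.8321 = 1.096; τ_1 = 31.4/1.096 = 28.64 years.
Leg 2: γ = 1/√(1 − 0.5750²) = 1/√0.6694 = 1.222; τ_2 = 12.8/1.222 = 10.47 years.
Leg 3: γ = 4.747; τ_3 = 23.6/4.747 = 4.972 years.
Leg 4: γ = 1/√(1 − 0.9001²) = 1/√0.1898 = 2.295; τ_4 = 34.2/2.295 = 14.90 years.
Total: 28.64 + 10.47 + 4.972 + 14.90 years.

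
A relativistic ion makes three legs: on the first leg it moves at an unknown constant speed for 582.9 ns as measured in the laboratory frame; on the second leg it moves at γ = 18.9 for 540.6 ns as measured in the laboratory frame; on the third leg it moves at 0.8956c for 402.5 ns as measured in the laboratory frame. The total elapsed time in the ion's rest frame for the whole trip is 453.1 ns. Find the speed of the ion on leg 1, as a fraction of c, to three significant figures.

Leg 1: speed unknown; τ_1 = 582.9/γ_1.
Leg 2: γ = 18.9; τ_2 = 540.6/18.90 = 28.60 ns.
Leg 3: γ = 1/√(1 − 0.8956²) = 1/√0.1979 = 2.248; τ_3 = 402.5/2.248 = 179.1 ns.
Total proper time: τ_1 + 28.60 + 179.1 = 453.1, so τ_1 = 453.1 − 207.7 = 245.4 ns.
γ_1 = 582.9/245.4 = 2.375; β = √(1 − 1/γ²) = √0.8227.

β = 0.907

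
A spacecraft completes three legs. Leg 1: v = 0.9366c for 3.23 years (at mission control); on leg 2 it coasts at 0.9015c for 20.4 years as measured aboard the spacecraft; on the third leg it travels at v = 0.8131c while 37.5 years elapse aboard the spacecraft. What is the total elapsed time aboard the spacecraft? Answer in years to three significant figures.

τ = 59.0 years

Leg 1: γ = 1/√(1 − 0.9366²) = 1/√0.1228 = 2.854; τ_1 = 3.23/2.854 = 1.132 years.
Leg 2: 20.4 years is already measured aboard the spacecraft.
Leg 3: 37.5 years is already measured aboard the spacecraft.
Total: 1.132 + 20.40 + 37.50 years.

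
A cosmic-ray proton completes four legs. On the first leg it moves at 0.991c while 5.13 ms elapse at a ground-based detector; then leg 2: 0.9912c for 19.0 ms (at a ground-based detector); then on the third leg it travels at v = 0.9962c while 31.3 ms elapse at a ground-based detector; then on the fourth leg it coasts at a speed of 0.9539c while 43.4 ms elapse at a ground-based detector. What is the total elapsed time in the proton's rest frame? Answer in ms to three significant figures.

τ = 19.0 ms

Leg 1: γ = 1/√(1 − 0.991²) = 1/√0.01792 = 7.470; τ_1 = 5.13/7.470 = 0.6867 ms.
Leg 2: γ = 1/√(1 − 0.9912²) = 1/√0.01752 = 7.554; τ_2 = 19.0/7.554 = 2.515 ms.
Leg 3: γ = 1/√(1 − 0.9962²) = 1/√0.007586 = 11.48; τ_3 = 31.3/11.48 = 2.726 ms.
Leg 4: γ = 1/√(1 − 0.9539²) = 1/√0.09007 = 3.332; τ_4 = 43.4/3.332 = 13.03 ms.
Total: 0.6867 + 2.515 + 2.726 + 13.03 ms.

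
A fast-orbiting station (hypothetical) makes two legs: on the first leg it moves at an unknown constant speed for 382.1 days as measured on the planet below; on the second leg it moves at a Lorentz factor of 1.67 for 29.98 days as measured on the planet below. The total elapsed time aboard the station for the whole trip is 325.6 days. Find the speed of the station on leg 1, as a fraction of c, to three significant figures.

β = 0.593

Leg 1: speed unknown; τ_1 = 382.1/γ_1.
Leg 2: γ = 1.67; τ_2 = 29.98/1.670 = 17.95 days.
Total proper time: τ_1 + 17.95 = 325.6, so τ_1 = 325.6 − 17.95 = 307.6 days.
γ_1 = 382.1/307.6 = 1.242; β = √(1 − 1/γ²) = √0.3517.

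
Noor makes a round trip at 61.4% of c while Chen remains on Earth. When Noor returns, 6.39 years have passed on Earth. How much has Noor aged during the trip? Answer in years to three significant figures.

τ = 5.04 years

β = 0.614; γ = 1/√(1 − 0.614²) = 1/√0.6230 = 1.267
Noor's clock measures proper time along the trip: τ = Δt/γ = 6.39/1.267 years.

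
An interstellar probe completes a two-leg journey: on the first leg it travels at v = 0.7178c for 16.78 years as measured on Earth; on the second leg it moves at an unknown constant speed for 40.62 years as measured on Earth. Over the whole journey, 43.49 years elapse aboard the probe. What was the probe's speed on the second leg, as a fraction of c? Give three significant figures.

β = 0.622

Leg 1: γ = 1/√(1 − 0.7178²) = 1/√0.4848 = 1.436; τ_1 = 16.78/1.436 = 11.68 years.
Leg 2: speed unknown; τ_2 = 40.62/γ_2.
Total proper time: 11.68 + τ_2 = 43.49, so τ_2 = 43.49 − 11.68 = 31.81 years.
γ_2 = 40.62/31.81 = 1.277; β = √(1 − 1/γ²) = √0.3869.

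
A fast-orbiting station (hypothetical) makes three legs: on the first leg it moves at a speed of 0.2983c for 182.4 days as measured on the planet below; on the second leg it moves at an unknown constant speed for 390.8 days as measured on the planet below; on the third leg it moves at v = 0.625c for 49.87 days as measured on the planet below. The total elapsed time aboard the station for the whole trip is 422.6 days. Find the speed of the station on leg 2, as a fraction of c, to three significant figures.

Leg 1: γ = 1/√(1 − 0.2983²) = 1/√0.9110 = 1.048; τ_1 = 182.4/1.048 = 174.1 days.
Leg 2: speed unknown; τ_2 = 390.8/γ_2.
Leg 3: γ = 1/√(1 − 0.625²) = 1/√0.6094 = 1.281; τ_3 = 49.87/1.281 = 38.93 days.
Total proper time: 174.1 + τ_2 + 38.93 = 422.6, so τ_2 = 422.6 − 213.0 = 209.6 days.
γ_2 = 390.8/209.6 = 1.865; β = √(1 − 1/γ²) = √0.7124.

β = 0.844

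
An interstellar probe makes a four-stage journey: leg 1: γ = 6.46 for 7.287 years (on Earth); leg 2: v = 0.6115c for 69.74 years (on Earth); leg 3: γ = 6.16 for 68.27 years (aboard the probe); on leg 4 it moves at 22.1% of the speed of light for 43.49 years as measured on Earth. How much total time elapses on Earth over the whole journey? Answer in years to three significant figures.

Leg 1: 7.287 years is already measured on Earth.
Leg 2: 69.74 years is already measured on Earth.
Leg 3: γ = 6.16; Δt_3 = 6.160 × 68.27 = 420.5 years.
Leg 4: 43.49 years is already measured on Earth.
Total: 7.287 + 69.74 + 420.5 + 43.49 years.

Δt = 541 years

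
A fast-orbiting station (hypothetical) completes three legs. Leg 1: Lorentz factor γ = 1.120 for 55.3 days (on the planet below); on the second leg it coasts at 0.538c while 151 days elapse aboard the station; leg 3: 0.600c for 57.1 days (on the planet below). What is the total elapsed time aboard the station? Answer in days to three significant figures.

τ = 246 days

Leg 1: γ = 1.120; τ_1 = 55.3/1.120 = 49.37 days.
Leg 2: 151 days is already measured aboard the station.
Leg 3: γ = 1/√(1 − 0.600²) = 5/4 = 1.250; τ_3 = 57.1/1.250 = 45.68 days.
Total: 49.37 + 151.0 + 45.68 days.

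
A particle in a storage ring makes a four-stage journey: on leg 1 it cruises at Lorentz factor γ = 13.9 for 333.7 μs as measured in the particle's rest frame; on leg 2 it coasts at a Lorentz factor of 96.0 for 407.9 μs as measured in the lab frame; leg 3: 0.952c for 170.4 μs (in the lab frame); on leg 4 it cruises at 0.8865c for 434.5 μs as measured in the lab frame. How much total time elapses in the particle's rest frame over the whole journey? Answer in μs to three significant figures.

τ = 591 μs

Leg 1: 333.7 μs is already measured in the particle's rest frame.
Leg 2: γ = 96.0; τ_2 = 407.9/96.00 = 4.249 μs.
Leg 3: γ = 1/√(1 − 0.952²) = 1/√0.09370 = 3.267; τ_3 = 170.4/3.267 = 52.16 μs.
Leg 4: γ = 1/√(1 − 0.8865²) = 1/√0.2141 = 2.161; τ_4 = 434.5/2.161 = 201.1 μs.
Total: 333.7 + 4.249 + 52.16 + 201.1 μs.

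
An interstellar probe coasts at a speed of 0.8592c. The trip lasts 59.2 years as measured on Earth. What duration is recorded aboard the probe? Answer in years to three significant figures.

γ = 1/√(1 − 0.8592²) = 1/√0.2618 = 1.954
The interval measured on Earth is the dilated one; the clock aboard the probe measures the proper time τ = Δt/γ = 59.2/1.954 years.

τ = 30.3 years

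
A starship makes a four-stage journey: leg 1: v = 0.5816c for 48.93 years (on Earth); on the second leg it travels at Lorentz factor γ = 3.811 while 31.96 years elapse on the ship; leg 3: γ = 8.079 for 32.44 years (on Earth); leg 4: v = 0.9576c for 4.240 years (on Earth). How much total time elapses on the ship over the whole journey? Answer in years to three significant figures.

Leg 1: γ = 1/√(1 − 0.5816²) = 1/√0.6617 = 1.229; τ_1 = 48.93/1.229 = 39.80 years.
Leg 2: 31.96 years is already measured on the ship.
Leg 3: γ = 8.079; τ_3 = 32.44/8.079 = 4.015 years.
Leg 4: γ = 1/√(1 − 0.9576²) = 1/√0.08300 = 3.471; τ_4 = 4.240/3.471 = 1.222 years.
Total: 39.80 + 31.96 + 4.015 + 1.222 years.

τ = 77.0 years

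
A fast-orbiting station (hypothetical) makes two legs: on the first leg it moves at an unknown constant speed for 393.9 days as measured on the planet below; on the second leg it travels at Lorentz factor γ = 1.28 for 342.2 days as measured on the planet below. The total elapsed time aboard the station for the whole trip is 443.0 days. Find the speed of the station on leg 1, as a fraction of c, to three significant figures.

Leg 1: speed unknown; τ_1 = 393.9/γ_1.
Leg 2: γ = 1.28; τ_2 = 342.2/1.280 = 267.3 days.
Total proper time: τ_1 + 267.3 = 443.0, so τ_1 = 443.0 − 267.3 = 175.7 days.
γ_1 = 393.9/175.7 = 2.242; β = √(1 − 1/γ²) = √0.8011.

β = 0.895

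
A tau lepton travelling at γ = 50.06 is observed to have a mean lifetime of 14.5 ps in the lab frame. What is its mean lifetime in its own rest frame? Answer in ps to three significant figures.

τ₀ = 0.290 ps

γ = 50.06
The lab-frame lifetime is the dilated interval; the proper lifetime is τ₀ = Δt/γ = 14.5/50.06 ps.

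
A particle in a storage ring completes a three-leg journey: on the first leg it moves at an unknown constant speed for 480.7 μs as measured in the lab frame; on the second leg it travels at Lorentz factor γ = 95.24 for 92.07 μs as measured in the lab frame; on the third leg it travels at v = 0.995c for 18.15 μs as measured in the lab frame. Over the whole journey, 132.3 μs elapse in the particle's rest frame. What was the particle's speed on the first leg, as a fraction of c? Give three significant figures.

Leg 1: speed unknown; τ_1 = 480.7/γ_1.
Leg 2: γ = 95.24; τ_2 = 92.07/95.24 = 0.9667 μs.
Leg 3: γ = 1/√(1 − 0.995²) = 1/√0.009975 = 10.01; τ_3 = 18.15/10.01 = 1.813 μs.
Total proper time: τ_1 + 0.9667 + 1.813 = 132.3, so τ_1 = 132.3 − 2.779 = 129.5 μs.
γ_1 = 480.7/129.5 = 3.711; β = √(1 − 1/γ²) = √0.9274.

β = 0.963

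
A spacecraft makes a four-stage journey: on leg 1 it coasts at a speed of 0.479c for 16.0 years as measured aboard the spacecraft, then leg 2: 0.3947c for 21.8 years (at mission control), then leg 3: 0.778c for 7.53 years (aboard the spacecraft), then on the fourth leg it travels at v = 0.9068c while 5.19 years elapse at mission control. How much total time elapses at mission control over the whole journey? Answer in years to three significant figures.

Δt = 57.2 years

Leg 1: γ = 1/√(1 − 0.479²) = 1/√0.7706 = 1.139; Δt_1 = 1.139 × 16.0 = 18.23 years.
Leg 2: 21.8 years is already measured at mission control.
Leg 3: γ = 1/√(1 − 0.778²) = 1/√0.3947 = 1.592; Δt_3 = 1.592 × 7.53 = 11.99 years.
Leg 4: 5.19 years is already measured at mission control.
Total: 18.23 + 21.80 + 11.99 + 5.190 years.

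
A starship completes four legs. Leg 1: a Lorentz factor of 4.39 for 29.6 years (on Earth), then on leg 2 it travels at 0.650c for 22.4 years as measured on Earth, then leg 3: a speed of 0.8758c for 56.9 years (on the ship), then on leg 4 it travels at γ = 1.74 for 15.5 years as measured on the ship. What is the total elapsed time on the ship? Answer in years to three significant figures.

Leg 1: γ = 4.39; τ_1 = 29.6/4.390 = 6.743 years.
Leg 2: γ = 1/√(1 − 0.650²) = 1/√0.5775 = 1.316; τ_2 = 22.4/1.316 = 17.02 years.
Leg 3: 56.9 years is already measured on the ship.
Leg 4: 15.5 years is already measured on the ship.
Total: 6.743 + 17.02 + 56.90 + 15.50 years.

τ = 96.2 years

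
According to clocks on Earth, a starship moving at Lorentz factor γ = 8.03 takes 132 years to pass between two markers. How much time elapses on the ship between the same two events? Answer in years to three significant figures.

γ = 8.03
The interval measured on Earth is the dilated one; the clock on the ship measures the proper time τ = Δt/γ = 132/8.030 years.

τ = 16.4 years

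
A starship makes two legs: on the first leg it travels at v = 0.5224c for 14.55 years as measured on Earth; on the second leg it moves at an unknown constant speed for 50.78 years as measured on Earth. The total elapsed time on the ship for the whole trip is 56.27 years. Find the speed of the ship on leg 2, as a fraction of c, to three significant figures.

β = 0.504

Leg 1: γ = 1/√(1 − 0.5224²) = 1/√0.7271 = 1.173; τ_1 = 14.55/1.173 = 12.41 years.
Leg 2: speed unknown; τ_2 = 50.78/γ_2.
Total proper time: 12.41 + τ_2 = 56.27, so τ_2 = 56.27 − 12.41 = 43.86 years.
γ_2 = 50.78/43.86 = 1.158; β = √(1 − 1/γ²) = √0.2539.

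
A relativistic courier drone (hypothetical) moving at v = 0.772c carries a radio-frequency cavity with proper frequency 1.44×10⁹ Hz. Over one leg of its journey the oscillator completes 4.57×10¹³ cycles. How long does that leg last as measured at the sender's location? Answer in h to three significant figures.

Δt = 13.9 h

γ = 1/√(1 − 0.772²) = 1/√0.4040 = 1.573
Proper time for N cycles: τ = N/f = 4.57×10¹³/(1.44×10⁹) = 3.174×10⁴ s = 8.816 h.
Lab-frame duration Δt = γτ = 1.573 × 8.816 = 13.87 h.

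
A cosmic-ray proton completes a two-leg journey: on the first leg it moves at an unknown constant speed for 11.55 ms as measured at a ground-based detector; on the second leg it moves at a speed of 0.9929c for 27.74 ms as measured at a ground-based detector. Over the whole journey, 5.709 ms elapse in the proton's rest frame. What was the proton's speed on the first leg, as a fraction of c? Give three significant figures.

β = 0.978

Leg 1: speed unknown; τ_1 = 11.55/γ_1.
Leg 2: γ = 1/√(1 − 0.9929²) = 1/√0.01415 = 8.407; τ_2 = 27.74/8.407 = 3.300 ms.
Total proper time: τ_1 + 3.300 = 5.709, so τ_1 = 5.709 − 3.300 = 2.409 ms.
γ_1 = 11.55/2.409 = 4.794; β = √(1 − 1/γ²) = √0.9565.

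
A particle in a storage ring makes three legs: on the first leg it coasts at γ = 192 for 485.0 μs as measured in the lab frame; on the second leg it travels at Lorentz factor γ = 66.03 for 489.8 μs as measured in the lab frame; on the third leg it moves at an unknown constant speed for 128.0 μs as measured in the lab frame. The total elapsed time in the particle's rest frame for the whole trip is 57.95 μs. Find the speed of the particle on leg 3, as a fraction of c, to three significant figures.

Leg 1: γ = 192; τ_1 = 485.0/192.0 = 2.526 μs.
Leg 2: γ = 66.03; τ_2 = 489.8/66.03 = 7.418 μs.
Leg 3: speed unknown; τ_3 = 128.0/γ_3.
Total proper time: 2.526 + 7.418 + τ_3 = 57.95, so τ_3 = 57.95 − 9.944 = 48.01 μs.
γ_3 = 128.0/48.01 = 2.666; β = √(1 − 1/γ²) = √0.8593.

β = 0.927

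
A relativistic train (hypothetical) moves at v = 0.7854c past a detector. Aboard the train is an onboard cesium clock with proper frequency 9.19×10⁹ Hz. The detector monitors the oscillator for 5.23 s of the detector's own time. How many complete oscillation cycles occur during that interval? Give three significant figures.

γ = 1/√(1 − 0.7854²) = 1/√0.3831 = 1.616
During 5.23 s of lab time, the oscillator's proper time advances by τ = Δt/γ = 5.23/1.616 = 3.237 s = 3.237×10⁰ s.
N = f × τ = 9.19×10⁹ × 3.237×10⁰ = 2.975×10¹⁰.

N = 2.98×10¹⁰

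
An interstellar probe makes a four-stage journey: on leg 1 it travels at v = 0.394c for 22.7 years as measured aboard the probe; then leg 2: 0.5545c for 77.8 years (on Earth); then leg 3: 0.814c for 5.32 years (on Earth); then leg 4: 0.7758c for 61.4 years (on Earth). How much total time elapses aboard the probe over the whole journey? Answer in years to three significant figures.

τ = 129 years

Leg 1: 22.7 years is already measured aboard the probe.
Leg 2: γ = 1/√(1 − 0.5545²) = 1/√0.6925 = 1.202; τ_2 = 77.8/1.202 = 64.74 years.
Leg 3: γ = 1/√(1 − 0.814²) = 1/√0.3374 = 1.722; τ_3 = 5.32/1.722 = 3.090 years.
Leg 4: γ = 1/√(1 − 0.7758²) = 1/√0.3981 = 1.585; τ_4 = 61.4/1.585 = 38.74 years.
Total: 22.70 + 64.74 + 3.090 + 38.74 years.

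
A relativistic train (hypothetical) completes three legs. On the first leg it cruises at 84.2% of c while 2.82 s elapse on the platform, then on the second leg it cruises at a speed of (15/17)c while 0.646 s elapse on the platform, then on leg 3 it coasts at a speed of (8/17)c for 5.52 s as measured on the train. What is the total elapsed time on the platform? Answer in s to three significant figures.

Δt = 9.72 s

Leg 1: 2.82 s is already measured on the platform.
Leg 2: 0.646 s is already measured on the platform.
Leg 3: γ = 1/√(1 − (8/17)²) = 17/15 ≈ 1.133; Δt_3 = 1.133 × 5.52 = 6.256 s.
Total: 2.820 + 0.6460 + 6.256 s.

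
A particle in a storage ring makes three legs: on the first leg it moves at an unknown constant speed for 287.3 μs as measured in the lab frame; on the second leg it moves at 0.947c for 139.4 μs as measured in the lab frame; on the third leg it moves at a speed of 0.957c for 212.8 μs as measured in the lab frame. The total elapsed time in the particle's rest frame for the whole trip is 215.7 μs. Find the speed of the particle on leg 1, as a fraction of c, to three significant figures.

β = 0.925

Leg 1: speed unknown; τ_1 = 287.3/γ_1.
Leg 2: γ = 1/√(1 − 0.947²) = 1/√0.1032 = 3.113; τ_2 = 139.4/3.113 = 44.78 μs.
Leg 3: γ = 1/√(1 − 0.957²) = 1/√0.08415 = 3.447; τ_3 = 212.8/3.447 = 61.73 μs.
Total proper time: τ_1 + 44.78 + 61.73 = 215.7, so τ_1 = 215.7 − 106.5 = 109.2 μs.
γ_1 = 287.3/109.2 = 2.631; β = √(1 − 1/γ²) = √0.8556.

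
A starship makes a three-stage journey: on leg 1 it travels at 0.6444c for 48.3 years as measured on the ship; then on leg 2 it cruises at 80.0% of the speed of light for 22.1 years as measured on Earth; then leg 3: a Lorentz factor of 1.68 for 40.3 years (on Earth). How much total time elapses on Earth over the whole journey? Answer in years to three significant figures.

Δt = 126 years

Leg 1: γ = 1/√(1 − 0.6444²) = 1/√0.5847 = 1.308; Δt_1 = 1.308 × 48.3 = 63.16 years.
Leg 2: 22.1 years is already measured on Earth.
Leg 3: 40.3 years is already measured on Earth.
Total: 63.16 + 22.10 + 40.30 years.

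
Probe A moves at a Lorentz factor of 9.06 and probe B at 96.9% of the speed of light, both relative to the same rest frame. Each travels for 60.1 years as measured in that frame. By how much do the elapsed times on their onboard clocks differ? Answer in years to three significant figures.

|τ_A − τ_B| = 8.21 years

A: γ = 9.06; τ_A = 60.1/9.060 = 6.634 years.
B: β = 0.969; γ = 1/√(1 − 0.969²) = 1/√0.06104 = 4.048; τ_B = 60.1/4.048 = 14.85 years.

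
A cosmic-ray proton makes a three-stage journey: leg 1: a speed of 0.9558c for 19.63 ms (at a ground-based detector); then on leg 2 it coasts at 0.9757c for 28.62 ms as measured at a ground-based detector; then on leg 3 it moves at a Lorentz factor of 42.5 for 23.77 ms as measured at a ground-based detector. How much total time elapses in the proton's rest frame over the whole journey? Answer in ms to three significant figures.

Leg 1: γ = 1/√(1 − 0.9558²) = 1/√0.08645 = 3.401; τ_1 = 19.63/3.401 = 5.772 ms.
Leg 2: γ = 1/√(1 − 0.9757²) = 1/√0.04801 = 4.564; τ_2 = 28.62/4.564 = 6.271 ms.
Leg 3: γ = 42.5; τ_3 = 23.77/42.50 = 0.5593 ms.
Total: 5.772 + 6.271 + 0.5593 ms.

τ = 12.6 ms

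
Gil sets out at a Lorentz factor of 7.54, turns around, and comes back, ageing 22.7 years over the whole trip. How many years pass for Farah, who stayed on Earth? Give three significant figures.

γ = 7.54
Earth-frame duration is the dilated interval: Δt = γτ = 7.540 × 22.7 years.

Δt = 171 years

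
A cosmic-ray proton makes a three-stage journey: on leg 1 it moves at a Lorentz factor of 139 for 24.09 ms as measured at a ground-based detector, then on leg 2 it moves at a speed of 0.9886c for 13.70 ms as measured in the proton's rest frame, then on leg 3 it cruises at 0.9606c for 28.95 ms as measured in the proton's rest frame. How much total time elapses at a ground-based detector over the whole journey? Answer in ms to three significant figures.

Leg 1: 24.09 ms is already measured at a ground-based detector.
Leg 2: γ = 1/√(1 − 0.9886²) = 1/√0.02267 = 6.642; Δt_2 = 6.642 × 13.70 = 90.99 ms.
Leg 3: γ = 1/√(1 − 0.9606²) = 1/√0.07725 = 3.598; Δt_3 = 3.598 × 28.95 = 104.2 ms.
Total: 24.09 + 90.99 + 104.2 ms.

Δt = 219 ms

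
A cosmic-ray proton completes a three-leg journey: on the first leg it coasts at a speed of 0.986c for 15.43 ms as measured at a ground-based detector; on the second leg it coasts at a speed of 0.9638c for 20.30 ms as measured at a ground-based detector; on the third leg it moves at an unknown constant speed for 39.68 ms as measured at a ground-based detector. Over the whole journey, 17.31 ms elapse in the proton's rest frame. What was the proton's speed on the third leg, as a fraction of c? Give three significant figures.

Leg 1: γ = 1/√(1 − 0.986²) = 1/√0.02780 = 5.997; τ_1 = 15.43/5.997 = 2.573 ms.
Leg 2: γ = 1/√(1 − 0.9638²) = 1/√0.07109 = 3.751; τ_2 = 20.30/3.751 = 5.413 ms.
Leg 3: speed unknown; τ_3 = 39.68/γ_3.
Total proper time: 2.573 + 5.413 + τ_3 = 17.31, so τ_3 = 17.31 − 7.985 = 9.325 ms.
γ_3 = 39.68/9.325 = 4.255; β = √(1 − 1/γ²) = √0.9448.

β = 0.972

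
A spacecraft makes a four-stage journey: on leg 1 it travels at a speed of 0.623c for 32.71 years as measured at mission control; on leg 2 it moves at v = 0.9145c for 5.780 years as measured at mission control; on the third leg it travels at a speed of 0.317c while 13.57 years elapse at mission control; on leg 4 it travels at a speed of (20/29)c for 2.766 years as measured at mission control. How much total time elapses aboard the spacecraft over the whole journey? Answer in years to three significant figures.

Leg 1: γ = 1/√(1 − 0.623²) = 1/√0.6119 = 1.278; τ_1 = 32.71/1.278 = 25.59 years.
Leg 2: γ = 1/√(1 − 0.9145²) = 1/√0.1637 = 2.472; τ_2 = 5.780/2.472 = 2.339 years.
Leg 3: γ = 1/√(1 − 0.317²) = 1/√0.8995 = 1.054; τ_3 = 13.57/1.054 = 12.87 years.
Leg 4: γ = 1/√(1 − (20/29)²) = 29/21 ≈ 1.381; τ_4 = 2.766/1.381 = 2.003 years.
Total: 25.59 + 2.339 + 12.87 + 2.003 years.

τ = 42.8 years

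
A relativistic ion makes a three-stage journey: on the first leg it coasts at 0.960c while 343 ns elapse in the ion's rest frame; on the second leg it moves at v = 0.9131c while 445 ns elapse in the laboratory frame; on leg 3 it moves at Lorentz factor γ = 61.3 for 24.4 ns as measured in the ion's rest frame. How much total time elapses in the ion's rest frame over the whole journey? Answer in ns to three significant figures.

Leg 1: 343 ns is already measured in the ion's rest frame.
Leg 2: γ = 1/√(1 − 0.9131²) = 1/√0.1662 = 2.453; τ_2 = 445/2.453 = 181.4 ns.
Leg 3: 24.4 ns is already measured in the ion's rest frame.
Total: 343.0 + 181.4 + 24.40 ns.

τ = 549 ns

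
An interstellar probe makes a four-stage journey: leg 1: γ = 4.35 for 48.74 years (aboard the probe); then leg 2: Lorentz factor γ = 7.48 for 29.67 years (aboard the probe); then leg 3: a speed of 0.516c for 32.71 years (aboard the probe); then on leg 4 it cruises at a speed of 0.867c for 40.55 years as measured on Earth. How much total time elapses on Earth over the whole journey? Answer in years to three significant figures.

Leg 1: γ = 4.35; Δt_1 = 4.350 × 48.74 = 212.0 years.
Leg 2: γ = 7.48; Δt_2 = 7.480 × 29.67 = 221.9 years.
Leg 3: γ = 1/√(1 − 0.516²) = 1/√0.7337 = 1.167; Δt_3 = 1.167 × 32.71 = 38.19 years.
Leg 4: 40.55 years is already measured on Earth.
Total: 212.0 + 221.9 + 38.19 + 40.55 years.

Δt = 513 years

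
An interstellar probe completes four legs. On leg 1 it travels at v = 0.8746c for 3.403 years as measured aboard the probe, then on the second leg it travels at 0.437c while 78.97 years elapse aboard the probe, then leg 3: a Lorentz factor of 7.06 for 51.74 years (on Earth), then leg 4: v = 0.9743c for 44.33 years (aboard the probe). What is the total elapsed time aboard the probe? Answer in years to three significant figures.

Leg 1: 3.403 years is already measured aboard the probe.
Leg 2: 78.97 years is already measured aboard the probe.
Leg 3: γ = 7.06; τ_3 = 51.74/7.060 = 7.329 years.
Leg 4: 44.33 years is already measured aboard the probe.
Total: 3.403 + 78.97 + 7.329 + 44.33 years.

τ = 134 years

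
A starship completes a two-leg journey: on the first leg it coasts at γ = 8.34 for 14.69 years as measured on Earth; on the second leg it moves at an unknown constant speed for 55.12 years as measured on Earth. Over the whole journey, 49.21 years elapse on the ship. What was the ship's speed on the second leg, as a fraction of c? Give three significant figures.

Leg 1: γ = 8.34; τ_1 = 14.69/8.340 = 1.761 years.
Leg 2: speed unknown; τ_2 = 55.12/γ_2.
Total proper time: 1.761 + τ_2 = 49.21, so τ_2 = 49.21 − 1.761 = 47.45 years.
γ_2 = 55.12/47.45 = 1.162; β = √(1 − 1/γ²) = √0.2590.

β = 0.509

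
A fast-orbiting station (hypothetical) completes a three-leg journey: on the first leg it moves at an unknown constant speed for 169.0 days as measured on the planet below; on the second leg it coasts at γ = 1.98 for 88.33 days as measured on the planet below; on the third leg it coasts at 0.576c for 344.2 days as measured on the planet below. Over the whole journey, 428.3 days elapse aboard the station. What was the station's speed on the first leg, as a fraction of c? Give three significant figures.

Leg 1: speed unknown; τ_1 = 169.0/γ_1.
Leg 2: γ = 1.98; τ_2 = 88.33/1.980 = 44.61 days.
Leg 3: γ = 1/√(1 − 0.576²) = 1/√0.6682 = 1.223; τ_3 = 344.2/1.223 = 281.4 days.
Total proper time: τ_1 + 44.61 + 281.4 = 428.3, so τ_1 = 428.3 − 326.0 = 102.3 days.
γ_1 = 169.0/102.3 = 1.652; β = √(1 − 1/γ²) = √0.6334.

β = 0.796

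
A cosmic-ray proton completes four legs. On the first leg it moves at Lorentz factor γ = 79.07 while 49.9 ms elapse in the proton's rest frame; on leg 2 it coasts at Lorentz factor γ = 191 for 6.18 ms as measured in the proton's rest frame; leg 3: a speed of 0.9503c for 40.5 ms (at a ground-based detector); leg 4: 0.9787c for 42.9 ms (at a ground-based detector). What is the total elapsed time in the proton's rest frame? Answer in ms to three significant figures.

Leg 1: 49.9 ms is already measured in the proton's rest frame.
Leg 2: 6.18 ms is already measured in the proton's rest frame.
Leg 3: γ = 1/√(1 − 0.9503²) = 1/√0.09693 = 3.212; τ_3 = 40.5/3.212 = 12.61 ms.
Leg 4: γ = 1/√(1 − 0.9787²) = 1/√0.04215 = 4.871; τ_4 = 42.9/4.871 = 8.807 ms.
Total: 49.90 + 6.180 + 12.61 + 8.807 ms.

τ = 77.5 ms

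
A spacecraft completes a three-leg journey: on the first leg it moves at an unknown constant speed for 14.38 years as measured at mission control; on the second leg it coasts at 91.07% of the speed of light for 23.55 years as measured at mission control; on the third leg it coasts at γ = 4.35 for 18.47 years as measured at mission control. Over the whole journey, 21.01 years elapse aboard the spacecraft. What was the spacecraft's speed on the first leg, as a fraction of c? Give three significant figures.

Leg 1: speed unknown; τ_1 = 14.38/γ_1.
Leg 2: β = 0.9107; γ = 1/√(1 − 0.9107²) = 1/√0.1706 = 2.421; τ_2 = 23.55/2.421 = 9.728 years.
Leg 3: γ = 4.35; τ_3 = 18.47/4.350 = 4.246 years.
Total proper time: τ_1 + 9.728 + 4.246 = 21.01, so τ_1 = 21.01 − 13.97 = 7.036 years.
γ_1 = 14.38/7.036 = 2.044; β = √(1 − 1/γ²) = √0.7606.

β = 0.872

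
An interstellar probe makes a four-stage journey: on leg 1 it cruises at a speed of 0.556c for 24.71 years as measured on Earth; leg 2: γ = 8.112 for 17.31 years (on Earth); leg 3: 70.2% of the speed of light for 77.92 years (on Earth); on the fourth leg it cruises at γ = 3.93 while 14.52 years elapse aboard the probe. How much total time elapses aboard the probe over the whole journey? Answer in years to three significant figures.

τ = 92.7 years

Leg 1: γ = 1/√(1 − 0.556²) = 1/√0.6909 = 1.203; τ_1 = 24.71/1.203 = 20.54 years.
Leg 2: γ = 8.112; τ_2 = 17.31/8.112 = 2.134 years.
Leg 3: β = 0.702; γ = 1/√(1 − 0.702²) = 1/√0.5072 = 1.404; τ_3 = 77.92/1.404 = 55.49 years.
Leg 4: 14.52 years is already measured aboard the probe.
Total: 20.54 + 2.134 + 55.49 + 14.52 years.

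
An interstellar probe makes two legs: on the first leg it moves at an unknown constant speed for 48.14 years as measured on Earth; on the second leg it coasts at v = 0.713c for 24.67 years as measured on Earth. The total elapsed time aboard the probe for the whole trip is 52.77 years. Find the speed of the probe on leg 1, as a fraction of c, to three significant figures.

Leg 1: speed unknown; τ_1 = 48.14/γ_1.
Leg 2: γ = 1/√(1 − 0.713²) = 1/√0.4916 = 1.426; τ_2 = 24.67/1.426 = 17.30 years.
Total proper time: τ_1 + 17.30 = 52.77, so τ_1 = 52.77 − 17.30 = 35.47 years.
γ_1 = 48.14/35.47 = 1.357; β = √(1 − 1/γ²) = √0.4570.

β = 0.676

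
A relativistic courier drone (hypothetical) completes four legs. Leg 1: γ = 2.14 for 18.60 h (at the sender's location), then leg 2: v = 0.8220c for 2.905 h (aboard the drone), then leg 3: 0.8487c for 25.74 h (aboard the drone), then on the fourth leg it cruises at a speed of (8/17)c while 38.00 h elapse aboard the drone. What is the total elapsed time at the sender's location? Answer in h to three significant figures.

Δt = 115 h

Leg 1: 18.60 h is already measured at the sender's location.
Leg 2: γ = 1/√(1 − 0.8220²) = 1/√0.3243 = 1.756; Δt_2 = 1.756 × 2.905 = 5.101 h.
Leg 3: γ = 1/√(1 − 0.8487²) = 1/√0.2797 = 1.891; Δt_3 = 1.891 × 25.74 = 48.67 h.
Leg 4: γ = 1/√(1 − (8/17)²) = 17/15 ≈ 1.133; Δt_4 = 1.133 × 38.00 = 43.07 h.
Total: 18.60 + 5.101 + 48.67 + 43.07 h.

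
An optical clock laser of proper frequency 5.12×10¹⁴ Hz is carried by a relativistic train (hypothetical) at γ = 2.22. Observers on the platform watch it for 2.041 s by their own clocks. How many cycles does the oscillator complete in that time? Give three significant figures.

N = 4.71×10¹⁴

γ = 2.22
During 2.041 s of lab time, the oscillator's proper time advances by τ = Δt/γ = 2.041/2.220 = 0.9194 s = 9.194×10⁻¹ s.
N = f × τ = 5.12×10¹⁴ × 9.194×10⁻¹ = 4.707×10¹⁴.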